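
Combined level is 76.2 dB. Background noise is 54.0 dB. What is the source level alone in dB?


Given values:
  L_total = 76.2 dB, L_bg = 54.0 dB
Formula: L_source = 10 * log10(10^(L_total/10) - 10^(L_bg/10))
Convert to linear:
  10^(76.2/10) = 41686938.347
  10^(54.0/10) = 251188.6432
Difference: 41686938.347 - 251188.6432 = 41435749.7038
L_source = 10 * log10(41435749.7038) = 76.17

76.17 dB


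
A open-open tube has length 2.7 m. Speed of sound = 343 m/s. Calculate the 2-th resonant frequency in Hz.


Given values:
  Tube type: open-open, L = 2.7 m, c = 343 m/s, n = 2
Formula: f_n = n * c / (2 * L)
Compute 2 * L = 2 * 2.7 = 5.4
f = 2 * 343 / 5.4
f = 127.04

127.04 Hz


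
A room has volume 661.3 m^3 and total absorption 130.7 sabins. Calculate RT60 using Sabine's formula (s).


Given values:
  V = 661.3 m^3
  A = 130.7 sabins
Formula: RT60 = 0.161 * V / A
Numerator: 0.161 * 661.3 = 106.4693
RT60 = 106.4693 / 130.7 = 0.815

0.815 s


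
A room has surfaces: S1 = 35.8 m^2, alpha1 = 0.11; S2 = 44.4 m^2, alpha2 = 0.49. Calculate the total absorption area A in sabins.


Given surfaces:
  Surface 1: 35.8 * 0.11 = 3.938
  Surface 2: 44.4 * 0.49 = 21.756
Formula: A = sum(Si * alpha_i)
A = 3.938 + 21.756
A = 25.69

25.69 sabins


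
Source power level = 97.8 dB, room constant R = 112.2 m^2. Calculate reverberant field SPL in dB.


Given values:
  Lw = 97.8 dB, R = 112.2 m^2
Formula: SPL = Lw + 10 * log10(4 / R)
Compute 4 / R = 4 / 112.2 = 0.035651
Compute 10 * log10(0.035651) = -14.4793
SPL = 97.8 + (-14.4793) = 83.32

83.32 dB


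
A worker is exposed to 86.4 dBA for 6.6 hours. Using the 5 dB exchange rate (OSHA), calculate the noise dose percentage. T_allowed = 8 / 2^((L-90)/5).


Given values:
  L = 86.4 dBA, T = 6.6 hours
Formula: T_allowed = 8 / 2^((L - 90) / 5)
Compute exponent: (86.4 - 90) / 5 = -0.72
Compute 2^(-0.72) = 0.607097
T_allowed = 8 / 0.607097 = 13.177466 hours
Dose = (T / T_allowed) * 100
Dose = (6.6 / 13.177466) * 100 = 50.09

50.09 %


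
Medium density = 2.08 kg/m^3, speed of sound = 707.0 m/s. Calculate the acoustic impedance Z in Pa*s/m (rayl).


Given values:
  rho = 2.08 kg/m^3
  c = 707.0 m/s
Formula: Z = rho * c
Z = 2.08 * 707.0
Z = 1470.56

1470.56 rayl


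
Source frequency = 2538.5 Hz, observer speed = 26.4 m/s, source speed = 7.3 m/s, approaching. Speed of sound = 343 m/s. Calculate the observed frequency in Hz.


Given values:
  f_s = 2538.5 Hz, v_o = 26.4 m/s, v_s = 7.3 m/s
  Direction: approaching
Formula: f_o = f_s * (c + v_o) / (c - v_s)
Numerator: c + v_o = 343 + 26.4 = 369.4
Denominator: c - v_s = 343 - 7.3 = 335.7
f_o = 2538.5 * 369.4 / 335.7 = 2793.33

2793.33 Hz


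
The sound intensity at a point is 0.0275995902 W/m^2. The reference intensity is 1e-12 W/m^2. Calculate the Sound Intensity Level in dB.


Given values:
  I = 0.0275995902 W/m^2
  I_ref = 1e-12 W/m^2
Formula: SIL = 10 * log10(I / I_ref)
Compute ratio: I / I_ref = 27599590200
Compute log10: log10(27599590200) = 10.440903
Multiply: SIL = 10 * 10.440903 = 104.41

104.41 dB


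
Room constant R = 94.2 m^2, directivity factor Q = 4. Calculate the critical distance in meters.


Given values:
  R = 94.2 m^2, Q = 4
Formula: d_c = 0.141 * sqrt(Q * R)
Compute Q * R = 4 * 94.2 = 376.8
Compute sqrt(376.8) = 19.4113
d_c = 0.141 * 19.4113 = 2.737

2.737 m


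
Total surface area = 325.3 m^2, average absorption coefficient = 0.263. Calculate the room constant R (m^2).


Given values:
  S = 325.3 m^2, alpha = 0.263
Formula: R = S * alpha / (1 - alpha)
Numerator: 325.3 * 0.263 = 85.5539
Denominator: 1 - 0.263 = 0.737
R = 85.5539 / 0.737 = 116.08

116.08 m^2


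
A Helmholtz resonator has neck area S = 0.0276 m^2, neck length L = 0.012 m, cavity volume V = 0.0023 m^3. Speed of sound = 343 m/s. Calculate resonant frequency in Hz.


Given values:
  S = 0.0276 m^2, L = 0.012 m, V = 0.0023 m^3, c = 343 m/s
Formula: f = (c / (2*pi)) * sqrt(S / (V * L))
Compute V * L = 0.0023 * 0.012 = 2.76e-05
Compute S / (V * L) = 0.0276 / 2.76e-05 = 1000.0
Compute sqrt(1000.0) = 31.622777
Compute c / (2*pi) = 343 / 6.283185 = 54.590148
f = 54.590148 * 31.622777 = 1726.29

1726.29 Hz


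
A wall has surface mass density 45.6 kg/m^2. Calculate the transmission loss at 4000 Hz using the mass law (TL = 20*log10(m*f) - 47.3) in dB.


Given values:
  m = 45.6 kg/m^2, f = 4000 Hz
Formula: TL = 20 * log10(m * f) - 47.3
Compute m * f = 45.6 * 4000 = 182400.0
Compute log10(182400.0) = 5.261025
Compute 20 * 5.261025 = 105.2205
TL = 105.2205 - 47.3 = 57.92

57.92 dB


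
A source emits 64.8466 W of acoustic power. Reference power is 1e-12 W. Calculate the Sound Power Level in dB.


Given values:
  W = 64.8466 W
  W_ref = 1e-12 W
Formula: SWL = 10 * log10(W / W_ref)
Compute ratio: W / W_ref = 64846600000000
Compute log10: log10(64846600000000) = 13.811887
Multiply: SWL = 10 * 13.811887 = 138.12

138.12 dB


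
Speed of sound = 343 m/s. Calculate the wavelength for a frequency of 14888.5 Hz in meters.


Given values:
  c = 343 m/s, f = 14888.5 Hz
Formula: lambda = c / f
lambda = 343 / 14888.5
lambda = 0.023

0.023 m


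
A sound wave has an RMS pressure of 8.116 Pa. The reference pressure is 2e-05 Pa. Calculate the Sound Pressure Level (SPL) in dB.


Given values:
  p = 8.116 Pa
  p_ref = 2e-05 Pa
Formula: SPL = 20 * log10(p / p_ref)
Compute ratio: p / p_ref = 8.116 / 2e-05 = 405800
Compute log10: log10(405800) = 5.608312
Multiply: SPL = 20 * 5.608312 = 112.17

112.17 dB


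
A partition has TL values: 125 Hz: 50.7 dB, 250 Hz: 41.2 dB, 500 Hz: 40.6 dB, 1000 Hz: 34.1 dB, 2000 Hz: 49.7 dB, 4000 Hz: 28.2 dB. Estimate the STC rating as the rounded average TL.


Given TL values at each frequency:
  125 Hz: 50.7 dB
  250 Hz: 41.2 dB
  500 Hz: 40.6 dB
  1000 Hz: 34.1 dB
  2000 Hz: 49.7 dB
  4000 Hz: 28.2 dB
Formula: STC ~ round(average of TL values)
Sum = 50.7 + 41.2 + 40.6 + 34.1 + 49.7 + 28.2 = 244.5
Average = 244.5 / 6 = 40.75
Rounded: 41

41


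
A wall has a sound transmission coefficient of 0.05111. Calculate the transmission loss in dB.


Given values:
  tau = 0.05111
Formula: TL = 10 * log10(1 / tau)
Compute 1 / tau = 1 / 0.05111 = 19.5656
Compute log10(19.5656) = 1.291493
TL = 10 * 1.291493 = 12.91

12.91 dB


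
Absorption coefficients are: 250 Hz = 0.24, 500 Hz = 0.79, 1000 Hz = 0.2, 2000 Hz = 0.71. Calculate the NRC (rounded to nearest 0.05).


Given values:
  a_250 = 0.24, a_500 = 0.79
  a_1000 = 0.2, a_2000 = 0.71
Formula: NRC = (a250 + a500 + a1000 + a2000) / 4
Sum = 0.24 + 0.79 + 0.2 + 0.71 = 1.94
NRC = 1.94 / 4 = 0.485
Rounded to nearest 0.05: 0.5

0.5


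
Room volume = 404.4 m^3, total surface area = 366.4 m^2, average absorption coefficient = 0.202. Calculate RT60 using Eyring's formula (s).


Given values:
  V = 404.4 m^3, S = 366.4 m^2, alpha = 0.202
Formula: RT60 = 0.161 * V / (-S * ln(1 - alpha))
Compute ln(1 - 0.202) = ln(0.798) = -0.225647
Denominator: -366.4 * -0.225647 = 82.6771
Numerator: 0.161 * 404.4 = 65.1084
RT60 = 65.1084 / 82.6771 = 0.788

0.788 s


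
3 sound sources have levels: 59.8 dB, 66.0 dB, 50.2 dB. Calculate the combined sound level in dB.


Formula: L_total = 10 * log10( sum(10^(Li/10)) )
  Source 1: 10^(59.8/10) = 954992.586
  Source 2: 10^(66.0/10) = 3981071.7055
  Source 3: 10^(50.2/10) = 104712.8548
Sum of linear values = 5040777.1463
L_total = 10 * log10(5040777.1463) = 67.02

67.02 dB


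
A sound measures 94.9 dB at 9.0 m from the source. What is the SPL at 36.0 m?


Given values:
  SPL1 = 94.9 dB, r1 = 9.0 m, r2 = 36.0 m
Formula: SPL2 = SPL1 - 20 * log10(r2 / r1)
Compute ratio: r2 / r1 = 36.0 / 9.0 = 4.0
Compute log10: log10(4.0) = 0.60206
Compute drop: 20 * 0.60206 = 12.0412
SPL2 = 94.9 - 12.0412 = 82.86

82.86 dB


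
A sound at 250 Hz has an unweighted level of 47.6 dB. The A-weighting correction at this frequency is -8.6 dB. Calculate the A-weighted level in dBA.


Given values:
  SPL = 47.6 dB
  A-weighting at 250 Hz = -8.6 dB
Formula: L_A = SPL + A_weight
L_A = 47.6 + (-8.6)
L_A = 39.0

39.0 dBA


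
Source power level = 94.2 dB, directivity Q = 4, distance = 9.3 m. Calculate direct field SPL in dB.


Given values:
  Lw = 94.2 dB, Q = 4, r = 9.3 m
Formula: SPL = Lw + 10 * log10(Q / (4 * pi * r^2))
Compute 4 * pi * r^2 = 4 * pi * 9.3^2 = 1086.8654
Compute Q / denom = 4 / 1086.8654 = 0.00368031
Compute 10 * log10(0.00368031) = -24.3412
SPL = 94.2 + (-24.3412) = 69.86

69.86 dB


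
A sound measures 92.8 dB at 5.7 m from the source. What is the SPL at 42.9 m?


Given values:
  SPL1 = 92.8 dB, r1 = 5.7 m, r2 = 42.9 m
Formula: SPL2 = SPL1 - 20 * log10(r2 / r1)
Compute ratio: r2 / r1 = 42.9 / 5.7 = 7.5263
Compute log10: log10(7.5263) = 0.876582
Compute drop: 20 * 0.876582 = 17.5316
SPL2 = 92.8 - 17.5316 = 75.27

75.27 dB


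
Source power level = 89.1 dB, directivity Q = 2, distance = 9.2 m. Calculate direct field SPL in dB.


Given values:
  Lw = 89.1 dB, Q = 2, r = 9.2 m
Formula: SPL = Lw + 10 * log10(Q / (4 * pi * r^2))
Compute 4 * pi * r^2 = 4 * pi * 9.2^2 = 1063.6176
Compute Q / denom = 2 / 1063.6176 = 0.00188038
Compute 10 * log10(0.00188038) = -27.2575
SPL = 89.1 + (-27.2575) = 61.84

61.84 dB


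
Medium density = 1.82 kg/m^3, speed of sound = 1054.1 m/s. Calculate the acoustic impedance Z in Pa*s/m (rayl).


Given values:
  rho = 1.82 kg/m^3
  c = 1054.1 m/s
Formula: Z = rho * c
Z = 1.82 * 1054.1
Z = 1918.46

1918.46 rayl


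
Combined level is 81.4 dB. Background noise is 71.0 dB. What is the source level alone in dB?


Given values:
  L_total = 81.4 dB, L_bg = 71.0 dB
Formula: L_source = 10 * log10(10^(L_total/10) - 10^(L_bg/10))
Convert to linear:
  10^(81.4/10) = 138038426.4603
  10^(71.0/10) = 12589254.1179
Difference: 138038426.4603 - 12589254.1179 = 125449172.3424
L_source = 10 * log10(125449172.3424) = 80.98

80.98 dB


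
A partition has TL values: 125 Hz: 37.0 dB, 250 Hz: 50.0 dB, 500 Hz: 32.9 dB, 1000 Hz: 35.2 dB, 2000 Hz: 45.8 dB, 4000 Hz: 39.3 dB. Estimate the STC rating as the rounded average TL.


Given TL values at each frequency:
  125 Hz: 37.0 dB
  250 Hz: 50.0 dB
  500 Hz: 32.9 dB
  1000 Hz: 35.2 dB
  2000 Hz: 45.8 dB
  4000 Hz: 39.3 dB
Formula: STC ~ round(average of TL values)
Sum = 37.0 + 50.0 + 32.9 + 35.2 + 45.8 + 39.3 = 240.2
Average = 240.2 / 6 = 40.03
Rounded: 40

40


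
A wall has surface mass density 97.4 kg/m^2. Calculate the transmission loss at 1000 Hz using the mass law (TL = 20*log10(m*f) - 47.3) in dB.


Given values:
  m = 97.4 kg/m^2, f = 1000 Hz
Formula: TL = 20 * log10(m * f) - 47.3
Compute m * f = 97.4 * 1000 = 97400.0
Compute log10(97400.0) = 4.988559
Compute 20 * 4.988559 = 99.7712
TL = 99.7712 - 47.3 = 52.47

52.47 dB


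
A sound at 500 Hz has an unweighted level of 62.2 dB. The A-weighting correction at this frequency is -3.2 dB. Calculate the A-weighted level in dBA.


Given values:
  SPL = 62.2 dB
  A-weighting at 500 Hz = -3.2 dB
Formula: L_A = SPL + A_weight
L_A = 62.2 + (-3.2)
L_A = 59.0

59.0 dBA


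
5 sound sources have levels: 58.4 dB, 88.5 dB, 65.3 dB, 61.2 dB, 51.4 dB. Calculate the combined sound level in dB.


Formula: L_total = 10 * log10( sum(10^(Li/10)) )
  Source 1: 10^(58.4/10) = 691830.9709
  Source 2: 10^(88.5/10) = 707945784.3841
  Source 3: 10^(65.3/10) = 3388441.5614
  Source 4: 10^(61.2/10) = 1318256.7386
  Source 5: 10^(51.4/10) = 138038.4265
Sum of linear values = 713482352.0815
L_total = 10 * log10(713482352.0815) = 88.53

88.53 dB


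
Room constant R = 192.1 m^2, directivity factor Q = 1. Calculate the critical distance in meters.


Given values:
  R = 192.1 m^2, Q = 1
Formula: d_c = 0.141 * sqrt(Q * R)
Compute Q * R = 1 * 192.1 = 192.1
Compute sqrt(192.1) = 13.86
d_c = 0.141 * 13.86 = 1.954

1.954 m


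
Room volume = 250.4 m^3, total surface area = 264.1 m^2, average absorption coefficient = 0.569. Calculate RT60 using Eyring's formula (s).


Given values:
  V = 250.4 m^3, S = 264.1 m^2, alpha = 0.569
Formula: RT60 = 0.161 * V / (-S * ln(1 - alpha))
Compute ln(1 - 0.569) = ln(0.431) = -0.841647
Denominator: -264.1 * -0.841647 = 222.279
Numerator: 0.161 * 250.4 = 40.3144
RT60 = 40.3144 / 222.279 = 0.181

0.181 s


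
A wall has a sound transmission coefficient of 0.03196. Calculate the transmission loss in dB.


Given values:
  tau = 0.03196
Formula: TL = 10 * log10(1 / tau)
Compute 1 / tau = 1 / 0.03196 = 31.2891
Compute log10(31.2891) = 1.495393
TL = 10 * 1.495393 = 14.95

14.95 dB


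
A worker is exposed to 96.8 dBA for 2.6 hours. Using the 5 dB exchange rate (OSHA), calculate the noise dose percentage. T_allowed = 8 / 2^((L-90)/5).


Given values:
  L = 96.8 dBA, T = 2.6 hours
Formula: T_allowed = 8 / 2^((L - 90) / 5)
Compute exponent: (96.8 - 90) / 5 = 1.36
Compute 2^(1.36) = 2.566852
T_allowed = 8 / 2.566852 = 3.116658 hours
Dose = (T / T_allowed) * 100
Dose = (2.6 / 3.116658) * 100 = 83.42

83.42 %


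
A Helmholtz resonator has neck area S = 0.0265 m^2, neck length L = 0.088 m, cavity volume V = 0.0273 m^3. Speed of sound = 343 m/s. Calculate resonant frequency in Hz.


Given values:
  S = 0.0265 m^2, L = 0.088 m, V = 0.0273 m^3, c = 343 m/s
Formula: f = (c / (2*pi)) * sqrt(S / (V * L))
Compute V * L = 0.0273 * 0.088 = 0.0024024
Compute S / (V * L) = 0.0265 / 0.0024024 = 11.0306
Compute sqrt(11.0306) = 3.321235
Compute c / (2*pi) = 343 / 6.283185 = 54.590148
f = 54.590148 * 3.321235 = 181.31

181.31 Hz


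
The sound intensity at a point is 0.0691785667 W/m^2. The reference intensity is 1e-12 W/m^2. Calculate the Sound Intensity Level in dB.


Given values:
  I = 0.0691785667 W/m^2
  I_ref = 1e-12 W/m^2
Formula: SIL = 10 * log10(I / I_ref)
Compute ratio: I / I_ref = 69178566700
Compute log10: log10(69178566700) = 10.839972
Multiply: SIL = 10 * 10.839972 = 108.4

108.4 dB


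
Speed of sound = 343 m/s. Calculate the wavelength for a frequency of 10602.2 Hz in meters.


Given values:
  c = 343 m/s, f = 10602.2 Hz
Formula: lambda = c / f
lambda = 343 / 10602.2
lambda = 0.0324

0.0324 m


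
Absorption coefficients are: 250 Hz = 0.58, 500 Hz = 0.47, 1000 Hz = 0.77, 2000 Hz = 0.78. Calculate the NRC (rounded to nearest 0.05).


Given values:
  a_250 = 0.58, a_500 = 0.47
  a_1000 = 0.77, a_2000 = 0.78
Formula: NRC = (a250 + a500 + a1000 + a2000) / 4
Sum = 0.58 + 0.47 + 0.77 + 0.78 = 2.6
NRC = 2.6 / 4 = 0.65
Rounded to nearest 0.05: 0.65

0.65


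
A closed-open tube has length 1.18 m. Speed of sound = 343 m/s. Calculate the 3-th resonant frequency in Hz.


Given values:
  Tube type: closed-open, L = 1.18 m, c = 343 m/s, n = 3
Formula: f_n = (2n - 1) * c / (4 * L)
Compute 2n - 1 = 2*3 - 1 = 5
Compute 4 * L = 4 * 1.18 = 4.72
f = 5 * 343 / 4.72
f = 363.35

363.35 Hz


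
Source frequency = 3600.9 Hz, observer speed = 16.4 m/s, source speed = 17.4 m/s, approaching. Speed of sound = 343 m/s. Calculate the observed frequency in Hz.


Given values:
  f_s = 3600.9 Hz, v_o = 16.4 m/s, v_s = 17.4 m/s
  Direction: approaching
Formula: f_o = f_s * (c + v_o) / (c - v_s)
Numerator: c + v_o = 343 + 16.4 = 359.4
Denominator: c - v_s = 343 - 17.4 = 325.6
f_o = 3600.9 * 359.4 / 325.6 = 3974.7

3974.7 Hz


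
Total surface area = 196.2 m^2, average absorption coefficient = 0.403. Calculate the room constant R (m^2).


Given values:
  S = 196.2 m^2, alpha = 0.403
Formula: R = S * alpha / (1 - alpha)
Numerator: 196.2 * 0.403 = 79.0686
Denominator: 1 - 0.403 = 0.597
R = 79.0686 / 0.597 = 132.44

132.44 m^2


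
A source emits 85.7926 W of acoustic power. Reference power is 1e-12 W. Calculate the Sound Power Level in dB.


Given values:
  W = 85.7926 W
  W_ref = 1e-12 W
Formula: SWL = 10 * log10(W / W_ref)
Compute ratio: W / W_ref = 85792600000000
Compute log10: log10(85792600000000) = 13.93345
Multiply: SWL = 10 * 13.93345 = 139.33

139.33 dB


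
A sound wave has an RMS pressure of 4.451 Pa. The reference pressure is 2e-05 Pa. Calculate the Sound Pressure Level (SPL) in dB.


Given values:
  p = 4.451 Pa
  p_ref = 2e-05 Pa
Formula: SPL = 20 * log10(p / p_ref)
Compute ratio: p / p_ref = 4.451 / 2e-05 = 222550
Compute log10: log10(222550) = 5.347428
Multiply: SPL = 20 * 5.347428 = 106.95

106.95 dB


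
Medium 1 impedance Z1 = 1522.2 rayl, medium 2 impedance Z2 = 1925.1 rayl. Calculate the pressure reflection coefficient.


Given values:
  Z1 = 1522.2 rayl, Z2 = 1925.1 rayl
Formula: R = (Z2 - Z1) / (Z2 + Z1)
Numerator: Z2 - Z1 = 1925.1 - 1522.2 = 402.9
Denominator: Z2 + Z1 = 1925.1 + 1522.2 = 3447.3
R = 402.9 / 3447.3 = 0.1169

0.1169


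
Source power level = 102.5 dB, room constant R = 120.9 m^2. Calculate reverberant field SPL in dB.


Given values:
  Lw = 102.5 dB, R = 120.9 m^2
Formula: SPL = Lw + 10 * log10(4 / R)
Compute 4 / R = 4 / 120.9 = 0.033085
Compute 10 * log10(0.033085) = -14.8037
SPL = 102.5 + (-14.8037) = 87.7

87.7 dB


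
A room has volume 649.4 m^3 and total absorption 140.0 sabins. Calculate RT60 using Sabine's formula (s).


Given values:
  V = 649.4 m^3
  A = 140.0 sabins
Formula: RT60 = 0.161 * V / A
Numerator: 0.161 * 649.4 = 104.5534
RT60 = 104.5534 / 140.0 = 0.747

0.747 s


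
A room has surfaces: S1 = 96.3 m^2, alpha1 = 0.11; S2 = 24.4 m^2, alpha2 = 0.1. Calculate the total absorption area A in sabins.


Given surfaces:
  Surface 1: 96.3 * 0.11 = 10.593
  Surface 2: 24.4 * 0.1 = 2.44
Formula: A = sum(Si * alpha_i)
A = 10.593 + 2.44
A = 13.03

13.03 sabins


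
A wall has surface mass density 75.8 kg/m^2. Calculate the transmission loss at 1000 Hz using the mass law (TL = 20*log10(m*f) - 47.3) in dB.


Given values:
  m = 75.8 kg/m^2, f = 1000 Hz
Formula: TL = 20 * log10(m * f) - 47.3
Compute m * f = 75.8 * 1000 = 75800.0
Compute log10(75800.0) = 4.879669
Compute 20 * 4.879669 = 97.5934
TL = 97.5934 - 47.3 = 50.29

50.29 dB


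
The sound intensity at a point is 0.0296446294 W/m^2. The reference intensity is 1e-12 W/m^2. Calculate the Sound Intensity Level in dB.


Given values:
  I = 0.0296446294 W/m^2
  I_ref = 1e-12 W/m^2
Formula: SIL = 10 * log10(I / I_ref)
Compute ratio: I / I_ref = 29644629400
Compute log10: log10(29644629400) = 10.471946
Multiply: SIL = 10 * 10.471946 = 104.72

104.72 dB


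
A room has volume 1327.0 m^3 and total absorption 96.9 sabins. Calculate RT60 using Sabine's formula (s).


Given values:
  V = 1327.0 m^3
  A = 96.9 sabins
Formula: RT60 = 0.161 * V / A
Numerator: 0.161 * 1327.0 = 213.647
RT60 = 213.647 / 96.9 = 2.205

2.205 s


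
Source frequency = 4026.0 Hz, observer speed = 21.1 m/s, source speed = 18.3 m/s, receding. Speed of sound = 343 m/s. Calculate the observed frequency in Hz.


Given values:
  f_s = 4026.0 Hz, v_o = 21.1 m/s, v_s = 18.3 m/s
  Direction: receding
Formula: f_o = f_s * (c - v_o) / (c + v_s)
Numerator: c - v_o = 343 - 21.1 = 321.9
Denominator: c + v_s = 343 + 18.3 = 361.3
f_o = 4026.0 * 321.9 / 361.3 = 3586.96

3586.96 Hz


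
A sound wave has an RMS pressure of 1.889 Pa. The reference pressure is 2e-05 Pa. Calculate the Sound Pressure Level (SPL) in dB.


Given values:
  p = 1.889 Pa
  p_ref = 2e-05 Pa
Formula: SPL = 20 * log10(p / p_ref)
Compute ratio: p / p_ref = 1.889 / 2e-05 = 94450
Compute log10: log10(94450) = 4.975202
Multiply: SPL = 20 * 4.975202 = 99.5

99.5 dB


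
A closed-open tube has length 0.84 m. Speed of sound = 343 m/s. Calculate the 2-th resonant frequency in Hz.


Given values:
  Tube type: closed-open, L = 0.84 m, c = 343 m/s, n = 2
Formula: f_n = (2n - 1) * c / (4 * L)
Compute 2n - 1 = 2*2 - 1 = 3
Compute 4 * L = 4 * 0.84 = 3.36
f = 3 * 343 / 3.36
f = 306.25

306.25 Hz


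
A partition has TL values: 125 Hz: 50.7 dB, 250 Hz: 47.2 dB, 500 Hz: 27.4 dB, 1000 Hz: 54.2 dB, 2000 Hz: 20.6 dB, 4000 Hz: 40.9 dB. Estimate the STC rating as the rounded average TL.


Given TL values at each frequency:
  125 Hz: 50.7 dB
  250 Hz: 47.2 dB
  500 Hz: 27.4 dB
  1000 Hz: 54.2 dB
  2000 Hz: 20.6 dB
  4000 Hz: 40.9 dB
Formula: STC ~ round(average of TL values)
Sum = 50.7 + 47.2 + 27.4 + 54.2 + 20.6 + 40.9 = 241.0
Average = 241.0 / 6 = 40.17
Rounded: 40

40


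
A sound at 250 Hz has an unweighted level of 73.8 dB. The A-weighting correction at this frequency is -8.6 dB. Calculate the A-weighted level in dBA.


Given values:
  SPL = 73.8 dB
  A-weighting at 250 Hz = -8.6 dB
Formula: L_A = SPL + A_weight
L_A = 73.8 + (-8.6)
L_A = 65.2

65.2 dBA


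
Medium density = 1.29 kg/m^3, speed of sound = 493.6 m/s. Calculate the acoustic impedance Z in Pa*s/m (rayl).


Given values:
  rho = 1.29 kg/m^3
  c = 493.6 m/s
Formula: Z = rho * c
Z = 1.29 * 493.6
Z = 636.74

636.74 rayl


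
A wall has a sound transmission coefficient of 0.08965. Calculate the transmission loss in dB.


Given values:
  tau = 0.08965
Formula: TL = 10 * log10(1 / tau)
Compute 1 / tau = 1 / 0.08965 = 11.1545
Compute log10(11.1545) = 1.04745
TL = 10 * 1.04745 = 10.47

10.47 dB


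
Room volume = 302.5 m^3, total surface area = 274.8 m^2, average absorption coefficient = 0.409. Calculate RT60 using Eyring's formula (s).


Given values:
  V = 302.5 m^3, S = 274.8 m^2, alpha = 0.409
Formula: RT60 = 0.161 * V / (-S * ln(1 - alpha))
Compute ln(1 - 0.409) = ln(0.591) = -0.525939
Denominator: -274.8 * -0.525939 = 144.528
Numerator: 0.161 * 302.5 = 48.7025
RT60 = 48.7025 / 144.528 = 0.337

0.337 s


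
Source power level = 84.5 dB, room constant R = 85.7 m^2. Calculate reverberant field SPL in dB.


Given values:
  Lw = 84.5 dB, R = 85.7 m^2
Formula: SPL = Lw + 10 * log10(4 / R)
Compute 4 / R = 4 / 85.7 = 0.046674
Compute 10 * log10(0.046674) = -13.3092
SPL = 84.5 + (-13.3092) = 71.19

71.19 dB


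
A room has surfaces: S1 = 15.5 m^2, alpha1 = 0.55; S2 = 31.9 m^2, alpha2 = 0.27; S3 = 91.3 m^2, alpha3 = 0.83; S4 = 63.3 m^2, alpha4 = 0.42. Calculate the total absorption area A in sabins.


Given surfaces:
  Surface 1: 15.5 * 0.55 = 8.525
  Surface 2: 31.9 * 0.27 = 8.613
  Surface 3: 91.3 * 0.83 = 75.779
  Surface 4: 63.3 * 0.42 = 26.586
Formula: A = sum(Si * alpha_i)
A = 8.525 + 8.613 + 75.779 + 26.586
A = 119.5

119.5 sabins


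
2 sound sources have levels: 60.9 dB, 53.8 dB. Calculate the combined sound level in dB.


Formula: L_total = 10 * log10( sum(10^(Li/10)) )
  Source 1: 10^(60.9/10) = 1230268.7708
  Source 2: 10^(53.8/10) = 239883.2919
Sum of linear values = 1470152.0627
L_total = 10 * log10(1470152.0627) = 61.67

61.67 dB


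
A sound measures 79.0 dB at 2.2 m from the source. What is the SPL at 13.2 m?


Given values:
  SPL1 = 79.0 dB, r1 = 2.2 m, r2 = 13.2 m
Formula: SPL2 = SPL1 - 20 * log10(r2 / r1)
Compute ratio: r2 / r1 = 13.2 / 2.2 = 6.0
Compute log10: log10(6.0) = 0.778151
Compute drop: 20 * 0.778151 = 15.563
SPL2 = 79.0 - 15.563 = 63.44

63.44 dB


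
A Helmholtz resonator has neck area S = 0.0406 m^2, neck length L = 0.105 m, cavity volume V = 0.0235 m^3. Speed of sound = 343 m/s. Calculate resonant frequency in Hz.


Given values:
  S = 0.0406 m^2, L = 0.105 m, V = 0.0235 m^3, c = 343 m/s
Formula: f = (c / (2*pi)) * sqrt(S / (V * L))
Compute V * L = 0.0235 * 0.105 = 0.0024675
Compute S / (V * L) = 0.0406 / 0.0024675 = 16.4539
Compute sqrt(16.4539) = 4.056341
Compute c / (2*pi) = 343 / 6.283185 = 54.590148
f = 54.590148 * 4.056341 = 221.44

221.44 Hz


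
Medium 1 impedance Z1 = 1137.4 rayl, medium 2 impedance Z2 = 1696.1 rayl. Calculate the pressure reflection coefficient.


Given values:
  Z1 = 1137.4 rayl, Z2 = 1696.1 rayl
Formula: R = (Z2 - Z1) / (Z2 + Z1)
Numerator: Z2 - Z1 = 1696.1 - 1137.4 = 558.7
Denominator: Z2 + Z1 = 1696.1 + 1137.4 = 2833.5
R = 558.7 / 2833.5 = 0.1972

0.1972


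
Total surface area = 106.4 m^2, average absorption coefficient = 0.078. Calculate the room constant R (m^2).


Given values:
  S = 106.4 m^2, alpha = 0.078
Formula: R = S * alpha / (1 - alpha)
Numerator: 106.4 * 0.078 = 8.2992
Denominator: 1 - 0.078 = 0.922
R = 8.2992 / 0.922 = 9.0

9.0 m^2


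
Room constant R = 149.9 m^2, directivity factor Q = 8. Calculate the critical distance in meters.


Given values:
  R = 149.9 m^2, Q = 8
Formula: d_c = 0.141 * sqrt(Q * R)
Compute Q * R = 8 * 149.9 = 1199.2
Compute sqrt(1199.2) = 34.6295
d_c = 0.141 * 34.6295 = 4.883

4.883 m


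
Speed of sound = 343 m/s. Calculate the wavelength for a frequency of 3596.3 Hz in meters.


Given values:
  c = 343 m/s, f = 3596.3 Hz
Formula: lambda = c / f
lambda = 343 / 3596.3
lambda = 0.0954

0.0954 m


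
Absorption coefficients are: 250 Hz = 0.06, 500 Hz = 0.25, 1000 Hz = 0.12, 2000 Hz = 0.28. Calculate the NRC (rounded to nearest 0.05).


Given values:
  a_250 = 0.06, a_500 = 0.25
  a_1000 = 0.12, a_2000 = 0.28
Formula: NRC = (a250 + a500 + a1000 + a2000) / 4
Sum = 0.06 + 0.25 + 0.12 + 0.28 = 0.71
NRC = 0.71 / 4 = 0.1775
Rounded to nearest 0.05: 0.2

0.2


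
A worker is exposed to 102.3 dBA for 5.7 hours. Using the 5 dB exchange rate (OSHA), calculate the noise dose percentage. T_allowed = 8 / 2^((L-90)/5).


Given values:
  L = 102.3 dBA, T = 5.7 hours
Formula: T_allowed = 8 / 2^((L - 90) / 5)
Compute exponent: (102.3 - 90) / 5 = 2.46
Compute 2^(2.46) = 5.502167
T_allowed = 8 / 5.502167 = 1.453973 hours
Dose = (T / T_allowed) * 100
Dose = (5.7 / 1.453973) * 100 = 392.03

392.03 %


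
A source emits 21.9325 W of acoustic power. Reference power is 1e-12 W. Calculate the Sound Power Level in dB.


Given values:
  W = 21.9325 W
  W_ref = 1e-12 W
Formula: SWL = 10 * log10(W / W_ref)
Compute ratio: W / W_ref = 21932500000000
Compute log10: log10(21932500000000) = 13.341088
Multiply: SWL = 10 * 13.341088 = 133.41

133.41 dB


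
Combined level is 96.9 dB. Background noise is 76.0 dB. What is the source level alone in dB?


Given values:
  L_total = 96.9 dB, L_bg = 76.0 dB
Formula: L_source = 10 * log10(10^(L_total/10) - 10^(L_bg/10))
Convert to linear:
  10^(96.9/10) = 4897788193.6845
  10^(76.0/10) = 39810717.0553
Difference: 4897788193.6845 - 39810717.0553 = 4857977476.6292
L_source = 10 * log10(4857977476.6292) = 96.86

96.86 dB


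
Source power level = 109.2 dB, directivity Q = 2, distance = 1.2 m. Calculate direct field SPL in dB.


Given values:
  Lw = 109.2 dB, Q = 2, r = 1.2 m
Formula: SPL = Lw + 10 * log10(Q / (4 * pi * r^2))
Compute 4 * pi * r^2 = 4 * pi * 1.2^2 = 18.0956
Compute Q / denom = 2 / 18.0956 = 0.11052411
Compute 10 * log10(0.11052411) = -9.5654
SPL = 109.2 + (-9.5654) = 99.63

99.63 dB


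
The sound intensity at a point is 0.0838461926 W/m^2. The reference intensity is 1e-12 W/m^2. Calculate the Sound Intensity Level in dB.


Given values:
  I = 0.0838461926 W/m^2
  I_ref = 1e-12 W/m^2
Formula: SIL = 10 * log10(I / I_ref)
Compute ratio: I / I_ref = 83846192600
Compute log10: log10(83846192600) = 10.923483
Multiply: SIL = 10 * 10.923483 = 109.23

109.23 dB


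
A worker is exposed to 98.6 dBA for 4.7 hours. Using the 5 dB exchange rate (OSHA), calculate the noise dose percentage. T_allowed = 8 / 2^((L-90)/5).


Given values:
  L = 98.6 dBA, T = 4.7 hours
Formula: T_allowed = 8 / 2^((L - 90) / 5)
Compute exponent: (98.6 - 90) / 5 = 1.72
Compute 2^(1.72) = 3.294364
T_allowed = 8 / 3.294364 = 2.42839 hours
Dose = (T / T_allowed) * 100
Dose = (4.7 / 2.42839) * 100 = 193.54

193.54 %


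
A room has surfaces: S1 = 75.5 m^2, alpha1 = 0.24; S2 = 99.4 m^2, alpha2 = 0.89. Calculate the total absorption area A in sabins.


Given surfaces:
  Surface 1: 75.5 * 0.24 = 18.12
  Surface 2: 99.4 * 0.89 = 88.466
Formula: A = sum(Si * alpha_i)
A = 18.12 + 88.466
A = 106.59

106.59 sabins


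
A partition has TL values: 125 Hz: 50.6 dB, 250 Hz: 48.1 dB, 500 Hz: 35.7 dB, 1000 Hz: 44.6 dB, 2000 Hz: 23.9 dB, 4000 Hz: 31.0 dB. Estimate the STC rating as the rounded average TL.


Given TL values at each frequency:
  125 Hz: 50.6 dB
  250 Hz: 48.1 dB
  500 Hz: 35.7 dB
  1000 Hz: 44.6 dB
  2000 Hz: 23.9 dB
  4000 Hz: 31.0 dB
Formula: STC ~ round(average of TL values)
Sum = 50.6 + 48.1 + 35.7 + 44.6 + 23.9 + 31.0 = 233.9
Average = 233.9 / 6 = 38.98
Rounded: 39

39


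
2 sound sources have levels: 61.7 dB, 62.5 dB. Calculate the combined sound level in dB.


Formula: L_total = 10 * log10( sum(10^(Li/10)) )
  Source 1: 10^(61.7/10) = 1479108.3882
  Source 2: 10^(62.5/10) = 1778279.41
Sum of linear values = 3257387.7982
L_total = 10 * log10(3257387.7982) = 65.13

65.13 dB


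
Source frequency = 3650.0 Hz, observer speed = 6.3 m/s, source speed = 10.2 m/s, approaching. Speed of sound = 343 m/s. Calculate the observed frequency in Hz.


Given values:
  f_s = 3650.0 Hz, v_o = 6.3 m/s, v_s = 10.2 m/s
  Direction: approaching
Formula: f_o = f_s * (c + v_o) / (c - v_s)
Numerator: c + v_o = 343 + 6.3 = 349.3
Denominator: c - v_s = 343 - 10.2 = 332.8
f_o = 3650.0 * 349.3 / 332.8 = 3830.96

3830.96 Hz


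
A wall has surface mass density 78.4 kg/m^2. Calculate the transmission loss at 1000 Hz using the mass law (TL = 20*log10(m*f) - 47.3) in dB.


Given values:
  m = 78.4 kg/m^2, f = 1000 Hz
Formula: TL = 20 * log10(m * f) - 47.3
Compute m * f = 78.4 * 1000 = 78400.0
Compute log10(78400.0) = 4.894316
Compute 20 * 4.894316 = 97.8863
TL = 97.8863 - 47.3 = 50.59

50.59 dB


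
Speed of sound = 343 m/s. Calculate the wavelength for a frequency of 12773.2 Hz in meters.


Given values:
  c = 343 m/s, f = 12773.2 Hz
Formula: lambda = c / f
lambda = 343 / 12773.2
lambda = 0.0269

0.0269 m


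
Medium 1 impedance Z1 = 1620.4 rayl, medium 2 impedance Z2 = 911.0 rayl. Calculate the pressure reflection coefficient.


Given values:
  Z1 = 1620.4 rayl, Z2 = 911.0 rayl
Formula: R = (Z2 - Z1) / (Z2 + Z1)
Numerator: Z2 - Z1 = 911.0 - 1620.4 = -709.4
Denominator: Z2 + Z1 = 911.0 + 1620.4 = 2531.4
R = -709.4 / 2531.4 = -0.2802

-0.2802


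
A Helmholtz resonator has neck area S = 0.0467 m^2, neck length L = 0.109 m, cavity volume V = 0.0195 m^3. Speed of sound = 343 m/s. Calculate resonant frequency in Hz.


Given values:
  S = 0.0467 m^2, L = 0.109 m, V = 0.0195 m^3, c = 343 m/s
Formula: f = (c / (2*pi)) * sqrt(S / (V * L))
Compute V * L = 0.0195 * 0.109 = 0.0021255
Compute S / (V * L) = 0.0467 / 0.0021255 = 21.9713
Compute sqrt(21.9713) = 4.687355
Compute c / (2*pi) = 343 / 6.283185 = 54.590148
f = 54.590148 * 4.687355 = 255.88

255.88 Hz


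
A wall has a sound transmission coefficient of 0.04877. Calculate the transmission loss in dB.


Given values:
  tau = 0.04877
Formula: TL = 10 * log10(1 / tau)
Compute 1 / tau = 1 / 0.04877 = 20.5044
Compute log10(20.5044) = 1.311847
TL = 10 * 1.311847 = 13.12

13.12 dB


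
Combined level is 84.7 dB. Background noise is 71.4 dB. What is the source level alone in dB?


Given values:
  L_total = 84.7 dB, L_bg = 71.4 dB
Formula: L_source = 10 * log10(10^(L_total/10) - 10^(L_bg/10))
Convert to linear:
  10^(84.7/10) = 295120922.6666
  10^(71.4/10) = 13803842.646
Difference: 295120922.6666 - 13803842.646 = 281317080.0206
L_source = 10 * log10(281317080.0206) = 84.49

84.49 dB


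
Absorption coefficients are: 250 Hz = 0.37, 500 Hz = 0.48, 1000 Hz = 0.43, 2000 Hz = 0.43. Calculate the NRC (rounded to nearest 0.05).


Given values:
  a_250 = 0.37, a_500 = 0.48
  a_1000 = 0.43, a_2000 = 0.43
Formula: NRC = (a250 + a500 + a1000 + a2000) / 4
Sum = 0.37 + 0.48 + 0.43 + 0.43 = 1.71
NRC = 1.71 / 4 = 0.4275
Rounded to nearest 0.05: 0.45

0.45


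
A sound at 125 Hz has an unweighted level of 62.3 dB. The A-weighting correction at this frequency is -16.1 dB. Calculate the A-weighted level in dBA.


Given values:
  SPL = 62.3 dB
  A-weighting at 125 Hz = -16.1 dB
Formula: L_A = SPL + A_weight
L_A = 62.3 + (-16.1)
L_A = 46.2

46.2 dBA


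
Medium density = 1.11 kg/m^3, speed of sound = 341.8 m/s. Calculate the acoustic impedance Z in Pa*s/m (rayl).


Given values:
  rho = 1.11 kg/m^3
  c = 341.8 m/s
Formula: Z = rho * c
Z = 1.11 * 341.8
Z = 379.4

379.4 rayl


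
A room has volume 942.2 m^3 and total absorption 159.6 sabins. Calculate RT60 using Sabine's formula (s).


Given values:
  V = 942.2 m^3
  A = 159.6 sabins
Formula: RT60 = 0.161 * V / A
Numerator: 0.161 * 942.2 = 151.6942
RT60 = 151.6942 / 159.6 = 0.95

0.95 s


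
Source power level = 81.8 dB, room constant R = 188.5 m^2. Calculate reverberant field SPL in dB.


Given values:
  Lw = 81.8 dB, R = 188.5 m^2
Formula: SPL = Lw + 10 * log10(4 / R)
Compute 4 / R = 4 / 188.5 = 0.02122
Compute 10 * log10(0.02122) = -16.7325
SPL = 81.8 + (-16.7325) = 65.07

65.07 dB


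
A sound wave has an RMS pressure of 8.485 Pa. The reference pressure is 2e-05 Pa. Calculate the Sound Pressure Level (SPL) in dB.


Given values:
  p = 8.485 Pa
  p_ref = 2e-05 Pa
Formula: SPL = 20 * log10(p / p_ref)
Compute ratio: p / p_ref = 8.485 / 2e-05 = 424250
Compute log10: log10(424250) = 5.627622
Multiply: SPL = 20 * 5.627622 = 112.55

112.55 dB


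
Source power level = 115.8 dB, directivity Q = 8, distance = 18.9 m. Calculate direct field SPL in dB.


Given values:
  Lw = 115.8 dB, Q = 8, r = 18.9 m
Formula: SPL = Lw + 10 * log10(Q / (4 * pi * r^2))
Compute 4 * pi * r^2 = 4 * pi * 18.9^2 = 4488.8332
Compute Q / denom = 8 / 4488.8332 = 0.0017822
Compute 10 * log10(0.0017822) = -27.4904
SPL = 115.8 + (-27.4904) = 88.31

88.31 dB


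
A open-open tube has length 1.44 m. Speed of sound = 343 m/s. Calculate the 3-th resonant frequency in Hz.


Given values:
  Tube type: open-open, L = 1.44 m, c = 343 m/s, n = 3
Formula: f_n = n * c / (2 * L)
Compute 2 * L = 2 * 1.44 = 2.88
f = 3 * 343 / 2.88
f = 357.29

357.29 Hz


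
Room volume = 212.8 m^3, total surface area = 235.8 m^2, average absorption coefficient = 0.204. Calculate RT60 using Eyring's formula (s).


Given values:
  V = 212.8 m^3, S = 235.8 m^2, alpha = 0.204
Formula: RT60 = 0.161 * V / (-S * ln(1 - alpha))
Compute ln(1 - 0.204) = ln(0.796) = -0.228156
Denominator: -235.8 * -0.228156 = 53.7992
Numerator: 0.161 * 212.8 = 34.2608
RT60 = 34.2608 / 53.7992 = 0.637

0.637 s


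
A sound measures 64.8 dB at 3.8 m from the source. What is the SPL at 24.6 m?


Given values:
  SPL1 = 64.8 dB, r1 = 3.8 m, r2 = 24.6 m
Formula: SPL2 = SPL1 - 20 * log10(r2 / r1)
Compute ratio: r2 / r1 = 24.6 / 3.8 = 6.4737
Compute log10: log10(6.4737) = 0.811153
Compute drop: 20 * 0.811153 = 16.2231
SPL2 = 64.8 - 16.2231 = 48.58

48.58 dB


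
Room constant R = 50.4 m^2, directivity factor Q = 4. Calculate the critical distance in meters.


Given values:
  R = 50.4 m^2, Q = 4
Formula: d_c = 0.141 * sqrt(Q * R)
Compute Q * R = 4 * 50.4 = 201.6
Compute sqrt(201.6) = 14.1986
d_c = 0.141 * 14.1986 = 2.002

2.002 m


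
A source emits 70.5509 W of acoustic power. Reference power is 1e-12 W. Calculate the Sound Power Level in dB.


Given values:
  W = 70.5509 W
  W_ref = 1e-12 W
Formula: SWL = 10 * log10(W / W_ref)
Compute ratio: W / W_ref = 70550900000000
Compute log10: log10(70550900000000) = 13.848503
Multiply: SWL = 10 * 13.848503 = 138.49

138.49 dB


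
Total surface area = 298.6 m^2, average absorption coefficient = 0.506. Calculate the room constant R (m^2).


Given values:
  S = 298.6 m^2, alpha = 0.506
Formula: R = S * alpha / (1 - alpha)
Numerator: 298.6 * 0.506 = 151.0916
Denominator: 1 - 0.506 = 0.494
R = 151.0916 / 0.494 = 305.85

305.85 m^2


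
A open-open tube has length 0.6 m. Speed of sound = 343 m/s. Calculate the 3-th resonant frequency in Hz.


Given values:
  Tube type: open-open, L = 0.6 m, c = 343 m/s, n = 3
Formula: f_n = n * c / (2 * L)
Compute 2 * L = 2 * 0.6 = 1.2
f = 3 * 343 / 1.2
f = 857.5

857.5 Hz


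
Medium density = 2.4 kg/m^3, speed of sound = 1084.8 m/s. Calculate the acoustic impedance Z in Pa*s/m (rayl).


Given values:
  rho = 2.4 kg/m^3
  c = 1084.8 m/s
Formula: Z = rho * c
Z = 2.4 * 1084.8
Z = 2603.52

2603.52 rayl


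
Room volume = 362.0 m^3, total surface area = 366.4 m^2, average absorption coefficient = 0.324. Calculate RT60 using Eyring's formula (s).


Given values:
  V = 362.0 m^3, S = 366.4 m^2, alpha = 0.324
Formula: RT60 = 0.161 * V / (-S * ln(1 - alpha))
Compute ln(1 - 0.324) = ln(0.676) = -0.391562
Denominator: -366.4 * -0.391562 = 143.4683
Numerator: 0.161 * 362.0 = 58.282
RT60 = 58.282 / 143.4683 = 0.406

0.406 s


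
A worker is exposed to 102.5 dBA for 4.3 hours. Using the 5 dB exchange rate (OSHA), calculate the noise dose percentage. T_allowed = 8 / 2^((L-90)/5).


Given values:
  L = 102.5 dBA, T = 4.3 hours
Formula: T_allowed = 8 / 2^((L - 90) / 5)
Compute exponent: (102.5 - 90) / 5 = 2.5
Compute 2^(2.5) = 5.656854
T_allowed = 8 / 5.656854 = 1.414214 hours
Dose = (T / T_allowed) * 100
Dose = (4.3 / 1.414214) * 100 = 304.06

304.06 %


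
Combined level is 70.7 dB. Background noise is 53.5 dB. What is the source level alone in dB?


Given values:
  L_total = 70.7 dB, L_bg = 53.5 dB
Formula: L_source = 10 * log10(10^(L_total/10) - 10^(L_bg/10))
Convert to linear:
  10^(70.7/10) = 11748975.5494
  10^(53.5/10) = 223872.1139
Difference: 11748975.5494 - 223872.1139 = 11525103.4355
L_source = 10 * log10(11525103.4355) = 70.62

70.62 dB


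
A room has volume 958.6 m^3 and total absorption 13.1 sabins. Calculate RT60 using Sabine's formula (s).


Given values:
  V = 958.6 m^3
  A = 13.1 sabins
Formula: RT60 = 0.161 * V / A
Numerator: 0.161 * 958.6 = 154.3346
RT60 = 154.3346 / 13.1 = 11.781

11.781 s


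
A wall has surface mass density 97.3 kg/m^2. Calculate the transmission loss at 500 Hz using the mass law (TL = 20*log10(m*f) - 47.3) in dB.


Given values:
  m = 97.3 kg/m^2, f = 500 Hz
Formula: TL = 20 * log10(m * f) - 47.3
Compute m * f = 97.3 * 500 = 48650.0
Compute log10(48650.0) = 4.687083
Compute 20 * 4.687083 = 93.7417
TL = 93.7417 - 47.3 = 46.44

46.44 dB


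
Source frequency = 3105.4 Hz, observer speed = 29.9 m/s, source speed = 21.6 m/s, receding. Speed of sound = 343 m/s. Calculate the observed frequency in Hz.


Given values:
  f_s = 3105.4 Hz, v_o = 29.9 m/s, v_s = 21.6 m/s
  Direction: receding
Formula: f_o = f_s * (c - v_o) / (c + v_s)
Numerator: c - v_o = 343 - 29.9 = 313.1
Denominator: c + v_s = 343 + 21.6 = 364.6
f_o = 3105.4 * 313.1 / 364.6 = 2666.76

2666.76 Hz


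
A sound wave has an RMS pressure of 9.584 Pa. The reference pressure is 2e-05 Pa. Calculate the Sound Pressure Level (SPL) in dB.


Given values:
  p = 9.584 Pa
  p_ref = 2e-05 Pa
Formula: SPL = 20 * log10(p / p_ref)
Compute ratio: p / p_ref = 9.584 / 2e-05 = 479200
Compute log10: log10(479200) = 5.680517
Multiply: SPL = 20 * 5.680517 = 113.61

113.61 dB


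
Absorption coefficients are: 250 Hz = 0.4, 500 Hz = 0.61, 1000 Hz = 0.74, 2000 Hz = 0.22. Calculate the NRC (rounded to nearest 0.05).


Given values:
  a_250 = 0.4, a_500 = 0.61
  a_1000 = 0.74, a_2000 = 0.22
Formula: NRC = (a250 + a500 + a1000 + a2000) / 4
Sum = 0.4 + 0.61 + 0.74 + 0.22 = 1.97
NRC = 1.97 / 4 = 0.4925
Rounded to nearest 0.05: 0.5

0.5


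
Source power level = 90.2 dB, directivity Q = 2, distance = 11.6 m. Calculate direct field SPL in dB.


Given values:
  Lw = 90.2 dB, Q = 2, r = 11.6 m
Formula: SPL = Lw + 10 * log10(Q / (4 * pi * r^2))
Compute 4 * pi * r^2 = 4 * pi * 11.6^2 = 1690.9308
Compute Q / denom = 2 / 1690.9308 = 0.00118278
Compute 10 * log10(0.00118278) = -29.271
SPL = 90.2 + (-29.271) = 60.93

60.93 dB


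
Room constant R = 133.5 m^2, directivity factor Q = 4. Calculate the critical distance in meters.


Given values:
  R = 133.5 m^2, Q = 4
Formula: d_c = 0.141 * sqrt(Q * R)
Compute Q * R = 4 * 133.5 = 534.0
Compute sqrt(534.0) = 23.1084
d_c = 0.141 * 23.1084 = 3.258

3.258 m


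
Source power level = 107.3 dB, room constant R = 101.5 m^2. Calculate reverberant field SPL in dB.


Given values:
  Lw = 107.3 dB, R = 101.5 m^2
Formula: SPL = Lw + 10 * log10(4 / R)
Compute 4 / R = 4 / 101.5 = 0.039409
Compute 10 * log10(0.039409) = -14.044
SPL = 107.3 + (-14.044) = 93.26

93.26 dB


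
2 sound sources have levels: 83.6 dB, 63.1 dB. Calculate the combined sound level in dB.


Formula: L_total = 10 * log10( sum(10^(Li/10)) )
  Source 1: 10^(83.6/10) = 229086765.2768
  Source 2: 10^(63.1/10) = 2041737.9447
Sum of linear values = 231128503.2215
L_total = 10 * log10(231128503.2215) = 83.64

83.64 dB
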